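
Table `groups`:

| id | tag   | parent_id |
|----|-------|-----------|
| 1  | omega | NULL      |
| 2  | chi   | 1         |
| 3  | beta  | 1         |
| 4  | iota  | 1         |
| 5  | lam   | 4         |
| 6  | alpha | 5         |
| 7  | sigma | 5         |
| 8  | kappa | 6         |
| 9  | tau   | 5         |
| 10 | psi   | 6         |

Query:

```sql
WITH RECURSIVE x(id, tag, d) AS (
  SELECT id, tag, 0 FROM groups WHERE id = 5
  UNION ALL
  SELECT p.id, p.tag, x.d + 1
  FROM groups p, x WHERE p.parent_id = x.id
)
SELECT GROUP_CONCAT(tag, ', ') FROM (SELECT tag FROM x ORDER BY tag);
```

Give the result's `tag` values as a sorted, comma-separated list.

alpha, kappa, lam, psi, sigma, tau

Base: id=5 (lam) at d 0.
Iteration 1: rows with parent_id in {5} -> alpha (id 6, d 1), sigma (id 7, d 1), tau (id 9, d 1).
Iteration 2: rows with parent_id in {6,7,9} -> kappa (id 8, d 2), psi (id 10, d 2).
Iteration 3: no rows with parent_id in {8,10}; recursion stops.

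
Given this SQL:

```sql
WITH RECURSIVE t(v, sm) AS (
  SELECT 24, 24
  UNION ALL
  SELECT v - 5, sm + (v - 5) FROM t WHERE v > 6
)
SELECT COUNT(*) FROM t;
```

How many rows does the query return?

Base: v=24, sm=24.
Iteration 1: 24 > 6 holds -> v = 24 - 5 = 19, sm = 24 + 19 = 43.
Iteration 2: 19 > 6 holds -> v = 19 - 5 = 14, sm = 43 + 14 = 57.
Iteration 3: 14 > 6 holds -> v = 14 - 5 = 9, sm = 57 + 9 = 66.
Iteration 4: 9 > 6 holds -> v = 9 - 5 = 4, sm = 66 + 4 = 70.
Iteration 5: 4 > 6 fails; recursion stops.
Total rows emitted: 5.

5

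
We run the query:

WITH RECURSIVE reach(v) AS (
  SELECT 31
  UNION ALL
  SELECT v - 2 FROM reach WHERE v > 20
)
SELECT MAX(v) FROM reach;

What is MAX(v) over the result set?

31

Base: v=31.
Iteration 1: 31 > 20 holds -> v = 31 - 2 = 29.
Iteration 2: 29 > 20 holds -> v = 29 - 2 = 27.
Iteration 3: 27 > 20 holds -> v = 27 - 2 = 25.
Iteration 4: 25 > 20 holds -> v = 25 - 2 = 23.
Iteration 5: 23 > 20 holds -> v = 23 - 2 = 21.
Iteration 6: 21 > 20 holds -> v = 21 - 2 = 19.
Iteration 7: 19 > 20 fails; recursion stops.
v values: 31, 29, 27, 25, 23, 21, 19; the maximum is 31.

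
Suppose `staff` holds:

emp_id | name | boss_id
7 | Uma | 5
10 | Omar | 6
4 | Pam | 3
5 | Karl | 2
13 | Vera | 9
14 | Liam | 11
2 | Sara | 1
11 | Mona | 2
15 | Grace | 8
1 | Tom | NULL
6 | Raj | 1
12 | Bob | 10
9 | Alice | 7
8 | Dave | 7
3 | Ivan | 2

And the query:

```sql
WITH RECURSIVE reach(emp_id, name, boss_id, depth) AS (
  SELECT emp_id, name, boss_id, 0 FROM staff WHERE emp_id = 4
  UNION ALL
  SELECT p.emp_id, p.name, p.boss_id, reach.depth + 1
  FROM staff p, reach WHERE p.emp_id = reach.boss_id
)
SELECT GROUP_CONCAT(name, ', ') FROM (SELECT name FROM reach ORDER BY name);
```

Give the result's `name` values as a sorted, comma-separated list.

Base: emp_id=4 (Pam), boss_id=3, depth 0.
Iteration 1: join on emp_id=3 -> Ivan (id 3, boss_id=2, depth 1).
Iteration 2: join on emp_id=2 -> Sara (id 2, boss_id=1, depth 2).
Iteration 3: join on emp_id=1 -> Tom (id 1, boss_id=NULL, depth 3).
Iteration 4: boss_id is NULL; no match; recursion stops.

Ivan, Pam, Sara, Tom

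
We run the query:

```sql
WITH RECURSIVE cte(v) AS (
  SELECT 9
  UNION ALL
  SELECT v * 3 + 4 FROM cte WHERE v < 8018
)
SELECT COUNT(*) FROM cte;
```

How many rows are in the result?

8

Base: v=9.
Iteration 1: 9 < 8018 holds -> v = 9 * 3 + 4 = 31.
Iteration 2: 31 < 8018 holds -> v = 31 * 3 + 4 = 97.
Iteration 3: 97 < 8018 holds -> v = 97 * 3 + 4 = 295.
Iteration 4: 295 < 8018 holds -> v = 295 * 3 + 4 = 889.
Iteration 5: 889 < 8018 holds -> v = 889 * 3 + 4 = 2671.
Iteration 6: 2671 < 8018 holds -> v = 2671 * 3 + 4 = 8017.
Iteration 7: 8017 < 8018 holds -> v = 8017 * 3 + 4 = 24055.
Iteration 8: 24055 < 8018 fails; recursion stops.
Total rows emitted: 8.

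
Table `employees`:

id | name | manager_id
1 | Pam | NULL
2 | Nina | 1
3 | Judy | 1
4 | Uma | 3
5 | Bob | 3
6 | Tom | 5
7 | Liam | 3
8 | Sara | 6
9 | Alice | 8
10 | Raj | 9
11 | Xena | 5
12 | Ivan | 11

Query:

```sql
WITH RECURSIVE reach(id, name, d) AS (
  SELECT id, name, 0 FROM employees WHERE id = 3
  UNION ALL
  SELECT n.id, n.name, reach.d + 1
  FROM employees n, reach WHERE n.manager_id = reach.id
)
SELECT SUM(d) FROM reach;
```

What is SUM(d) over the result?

22

Base: id=3 (Judy) at d 0.
Iteration 1: rows with manager_id in {3} -> Uma (id 4, d 1), Bob (id 5, d 1), Liam (id 7, d 1).
Iteration 2: rows with manager_id in {4,5,7} -> Tom (id 6, d 2), Xena (id 11, d 2).
Iteration 3: rows with manager_id in {6,11} -> Sara (id 8, d 3), Ivan (id 12, d 3).
Iteration 4: rows with manager_id in {8,12} -> Alice (id 9, d 4).
Iteration 5: rows with manager_id in {9} -> Raj (id 10, d 5).
Iteration 6: no rows with manager_id in {10}; recursion stops.
SUM(d) = 0 + 1 + 1 + 1 + 2 + 2 + 3 + 3 + 4 + 5 = 22.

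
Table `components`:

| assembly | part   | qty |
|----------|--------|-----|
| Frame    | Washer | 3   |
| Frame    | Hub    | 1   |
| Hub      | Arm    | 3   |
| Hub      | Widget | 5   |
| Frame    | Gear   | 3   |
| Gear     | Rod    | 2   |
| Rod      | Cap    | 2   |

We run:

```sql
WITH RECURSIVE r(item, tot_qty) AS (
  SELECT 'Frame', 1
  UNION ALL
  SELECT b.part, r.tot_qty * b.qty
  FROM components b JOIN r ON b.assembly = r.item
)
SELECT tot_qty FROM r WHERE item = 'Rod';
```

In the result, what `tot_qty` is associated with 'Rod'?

6

Base: (Frame, tot_qty=1).
Iteration 1: components of {Frame} -> Gear = 1*3 = 3, Hub = 1*1 = 1, Washer = 1*3 = 3.
Iteration 2: components of {Gear,Hub,Washer} -> Arm = 1*3 = 3, Rod = 3*2 = 6, Widget = 1*5 = 5.
Iteration 3: components of {Arm,Rod,Widget} -> Cap = 6*2 = 12.
Iteration 4: no further components; recursion stops.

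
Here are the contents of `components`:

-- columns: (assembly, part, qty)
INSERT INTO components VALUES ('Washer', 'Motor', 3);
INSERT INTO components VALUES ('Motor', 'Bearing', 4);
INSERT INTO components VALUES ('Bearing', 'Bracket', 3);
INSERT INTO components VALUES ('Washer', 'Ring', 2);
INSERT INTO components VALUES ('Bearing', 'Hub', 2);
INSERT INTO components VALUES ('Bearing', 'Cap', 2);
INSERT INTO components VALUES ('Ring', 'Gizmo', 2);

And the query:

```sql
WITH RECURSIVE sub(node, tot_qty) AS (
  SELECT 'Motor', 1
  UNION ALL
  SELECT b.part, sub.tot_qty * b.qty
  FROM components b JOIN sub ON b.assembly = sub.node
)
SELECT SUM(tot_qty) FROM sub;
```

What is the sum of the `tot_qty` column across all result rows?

Base: (Motor, tot_qty=1).
Iteration 1: components of {Motor} -> Bearing = 1*4 = 4.
Iteration 2: components of {Bearing} -> Bracket = 4*3 = 12, Cap = 4*2 = 8, Hub = 4*2 = 8.
Iteration 3: no further components; recursion stops.
SUM(tot_qty) = 1 + 4 + 12 + 8 + 8 = 33.

33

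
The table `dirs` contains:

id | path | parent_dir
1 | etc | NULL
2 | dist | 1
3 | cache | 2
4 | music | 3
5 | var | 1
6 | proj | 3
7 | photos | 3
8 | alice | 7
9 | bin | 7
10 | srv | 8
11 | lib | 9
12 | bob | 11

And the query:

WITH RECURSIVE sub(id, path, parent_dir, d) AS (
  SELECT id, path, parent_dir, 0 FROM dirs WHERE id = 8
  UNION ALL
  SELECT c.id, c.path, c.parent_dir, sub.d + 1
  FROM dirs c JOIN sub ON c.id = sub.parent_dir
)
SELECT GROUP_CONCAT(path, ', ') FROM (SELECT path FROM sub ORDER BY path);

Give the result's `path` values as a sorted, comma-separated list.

Base: id=8 (alice), parent_dir=7, d 0.
Iteration 1: join on id=7 -> photos (id 7, parent_dir=3, d 1).
Iteration 2: join on id=3 -> cache (id 3, parent_dir=2, d 2).
Iteration 3: join on id=2 -> dist (id 2, parent_dir=1, d 3).
Iteration 4: join on id=1 -> etc (id 1, parent_dir=NULL, d 4).
Iteration 5: parent_dir is NULL; no match; recursion stops.

alice, cache, dist, etc, photos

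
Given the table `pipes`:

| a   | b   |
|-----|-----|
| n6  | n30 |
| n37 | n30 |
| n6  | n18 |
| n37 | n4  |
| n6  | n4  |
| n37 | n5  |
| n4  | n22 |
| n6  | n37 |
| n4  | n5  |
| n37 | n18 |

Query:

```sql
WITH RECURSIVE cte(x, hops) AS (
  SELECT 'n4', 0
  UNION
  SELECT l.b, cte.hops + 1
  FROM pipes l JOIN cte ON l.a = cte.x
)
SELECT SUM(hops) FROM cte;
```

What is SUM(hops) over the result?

2

Base: (n4, hops=0).
Iteration 1: edges from {n4} -> (n22, hops=1), (n5, hops=1).
Iteration 2: no outgoing edges from {n22,n5}; recursion stops.
SUM(hops) = 0 + 1 + 1 = 2.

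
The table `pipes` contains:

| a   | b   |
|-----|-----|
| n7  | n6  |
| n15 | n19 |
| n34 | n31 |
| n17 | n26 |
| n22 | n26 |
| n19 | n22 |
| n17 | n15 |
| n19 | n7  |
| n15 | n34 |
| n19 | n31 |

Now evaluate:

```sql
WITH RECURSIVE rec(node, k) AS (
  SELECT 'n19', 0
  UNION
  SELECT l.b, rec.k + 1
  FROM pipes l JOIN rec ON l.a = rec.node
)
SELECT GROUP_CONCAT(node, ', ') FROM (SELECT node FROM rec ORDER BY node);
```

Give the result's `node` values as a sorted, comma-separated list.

n19, n22, n26, n31, n6, n7

Base: (n19, k=0).
Iteration 1: edges from {n19} -> (n22, k=1), (n31, k=1), (n7, k=1).
Iteration 2: edges from {n22,n31,n7} -> (n26, k=2), (n6, k=2).
Iteration 3: no outgoing edges from {n26,n6}; recursion stops.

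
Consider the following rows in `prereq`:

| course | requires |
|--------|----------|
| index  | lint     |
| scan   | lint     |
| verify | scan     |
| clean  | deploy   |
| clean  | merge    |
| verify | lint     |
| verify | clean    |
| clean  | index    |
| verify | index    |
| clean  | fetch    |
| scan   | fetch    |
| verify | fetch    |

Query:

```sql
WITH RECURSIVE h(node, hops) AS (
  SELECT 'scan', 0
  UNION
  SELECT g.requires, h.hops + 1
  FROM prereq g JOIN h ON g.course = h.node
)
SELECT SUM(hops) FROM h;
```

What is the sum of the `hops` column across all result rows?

Base: (scan, hops=0).
Iteration 1: edges from {scan} -> (fetch, hops=1), (lint, hops=1).
Iteration 2: no outgoing edges from {fetch,lint}; recursion stops.
SUM(hops) = 0 + 1 + 1 = 2.

2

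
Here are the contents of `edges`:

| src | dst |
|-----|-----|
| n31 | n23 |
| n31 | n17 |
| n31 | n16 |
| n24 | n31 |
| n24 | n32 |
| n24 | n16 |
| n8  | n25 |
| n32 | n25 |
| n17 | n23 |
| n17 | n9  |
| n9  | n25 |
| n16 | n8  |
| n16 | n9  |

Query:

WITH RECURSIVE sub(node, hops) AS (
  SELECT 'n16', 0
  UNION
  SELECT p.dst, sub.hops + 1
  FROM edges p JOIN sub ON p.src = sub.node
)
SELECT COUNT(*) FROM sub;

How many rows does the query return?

4

Base: (n16, hops=0).
Iteration 1: edges from {n16} -> (n8, hops=1), (n9, hops=1).
Iteration 2: edges from {n8,n9} -> (n25, hops=2). [UNION drops 1 duplicate row(s)]
Iteration 3: no outgoing edges from {n25}; recursion stops.
Total rows emitted: 4.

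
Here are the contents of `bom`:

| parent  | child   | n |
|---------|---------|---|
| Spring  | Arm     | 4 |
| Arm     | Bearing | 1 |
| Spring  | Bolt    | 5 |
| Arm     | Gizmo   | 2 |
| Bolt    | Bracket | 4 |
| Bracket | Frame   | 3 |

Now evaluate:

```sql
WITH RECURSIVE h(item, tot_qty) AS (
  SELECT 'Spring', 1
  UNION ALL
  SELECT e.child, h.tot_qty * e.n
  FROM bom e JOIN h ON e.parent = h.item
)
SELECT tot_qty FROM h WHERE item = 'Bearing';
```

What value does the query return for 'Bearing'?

4

Base: (Spring, tot_qty=1).
Iteration 1: components of {Spring} -> Arm = 1*4 = 4, Bolt = 1*5 = 5.
Iteration 2: components of {Arm,Bolt} -> Bearing = 4*1 = 4, Bracket = 5*4 = 20, Gizmo = 4*2 = 8.
Iteration 3: components of {Bearing,Bracket,Gizmo} -> Frame = 20*3 = 60.
Iteration 4: no further components; recursion stops.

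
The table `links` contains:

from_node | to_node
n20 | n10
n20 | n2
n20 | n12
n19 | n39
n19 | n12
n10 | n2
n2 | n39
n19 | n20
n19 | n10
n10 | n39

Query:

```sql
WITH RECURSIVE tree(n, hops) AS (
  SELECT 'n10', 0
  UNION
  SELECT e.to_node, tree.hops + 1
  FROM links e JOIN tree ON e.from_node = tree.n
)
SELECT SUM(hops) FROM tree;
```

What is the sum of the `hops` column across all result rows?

4

Base: (n10, hops=0).
Iteration 1: edges from {n10} -> (n2, hops=1), (n39, hops=1).
Iteration 2: edges from {n2,n39} -> (n39, hops=2).
Iteration 3: no outgoing edges from {n39}; recursion stops.
SUM(hops) = 0 + 1 + 1 + 2 = 4.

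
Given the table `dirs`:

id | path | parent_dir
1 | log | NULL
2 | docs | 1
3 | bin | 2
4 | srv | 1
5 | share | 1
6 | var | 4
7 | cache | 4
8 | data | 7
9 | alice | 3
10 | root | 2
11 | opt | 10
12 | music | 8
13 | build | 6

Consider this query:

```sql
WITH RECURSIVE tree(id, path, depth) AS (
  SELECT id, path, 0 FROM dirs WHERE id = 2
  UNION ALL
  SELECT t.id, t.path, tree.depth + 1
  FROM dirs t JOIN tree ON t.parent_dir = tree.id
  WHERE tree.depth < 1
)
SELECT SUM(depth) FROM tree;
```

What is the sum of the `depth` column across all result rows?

Base: id=2 (docs) at depth 0.
Iteration 1: rows with parent_dir in {2} -> bin (id 3, depth 1), root (id 10, depth 1).
Iteration 2: depth < 1 fails for all current rows; recursion stops.
SUM(depth) = 0 + 1 + 1 = 2.

2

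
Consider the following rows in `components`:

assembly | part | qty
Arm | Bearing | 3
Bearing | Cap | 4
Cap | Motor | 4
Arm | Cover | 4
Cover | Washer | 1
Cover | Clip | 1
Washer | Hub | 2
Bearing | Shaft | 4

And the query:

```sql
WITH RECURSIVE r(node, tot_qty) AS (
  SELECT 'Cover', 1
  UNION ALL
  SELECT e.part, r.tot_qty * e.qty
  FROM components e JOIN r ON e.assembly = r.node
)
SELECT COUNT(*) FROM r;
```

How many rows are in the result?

4

Base: (Cover, tot_qty=1).
Iteration 1: components of {Cover} -> Clip = 1*1 = 1, Washer = 1*1 = 1.
Iteration 2: components of {Clip,Washer} -> Hub = 1*2 = 2.
Iteration 3: no further components; recursion stops.
Total rows emitted: 4.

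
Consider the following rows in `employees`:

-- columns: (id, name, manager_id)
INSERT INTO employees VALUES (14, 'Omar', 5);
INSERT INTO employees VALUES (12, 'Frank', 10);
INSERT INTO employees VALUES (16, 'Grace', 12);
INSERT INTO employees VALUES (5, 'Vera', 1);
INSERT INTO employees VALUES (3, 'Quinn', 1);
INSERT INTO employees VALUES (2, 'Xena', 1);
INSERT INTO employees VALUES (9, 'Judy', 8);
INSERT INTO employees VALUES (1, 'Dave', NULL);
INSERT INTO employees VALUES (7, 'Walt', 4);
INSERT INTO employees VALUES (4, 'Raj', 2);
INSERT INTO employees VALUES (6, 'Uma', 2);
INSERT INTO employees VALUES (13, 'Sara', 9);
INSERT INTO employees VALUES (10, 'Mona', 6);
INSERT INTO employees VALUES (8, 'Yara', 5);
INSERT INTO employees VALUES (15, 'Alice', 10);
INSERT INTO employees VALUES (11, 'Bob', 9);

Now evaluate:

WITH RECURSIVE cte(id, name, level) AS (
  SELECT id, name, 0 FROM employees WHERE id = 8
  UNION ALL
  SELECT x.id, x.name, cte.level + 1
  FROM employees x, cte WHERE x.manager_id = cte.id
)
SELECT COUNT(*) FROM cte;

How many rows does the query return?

Base: id=8 (Yara) at level 0.
Iteration 1: rows with manager_id in {8} -> Judy (id 9, level 1).
Iteration 2: rows with manager_id in {9} -> Bob (id 11, level 2), Sara (id 13, level 2).
Iteration 3: no rows with manager_id in {11,13}; recursion stops.
Total rows emitted: 4.

4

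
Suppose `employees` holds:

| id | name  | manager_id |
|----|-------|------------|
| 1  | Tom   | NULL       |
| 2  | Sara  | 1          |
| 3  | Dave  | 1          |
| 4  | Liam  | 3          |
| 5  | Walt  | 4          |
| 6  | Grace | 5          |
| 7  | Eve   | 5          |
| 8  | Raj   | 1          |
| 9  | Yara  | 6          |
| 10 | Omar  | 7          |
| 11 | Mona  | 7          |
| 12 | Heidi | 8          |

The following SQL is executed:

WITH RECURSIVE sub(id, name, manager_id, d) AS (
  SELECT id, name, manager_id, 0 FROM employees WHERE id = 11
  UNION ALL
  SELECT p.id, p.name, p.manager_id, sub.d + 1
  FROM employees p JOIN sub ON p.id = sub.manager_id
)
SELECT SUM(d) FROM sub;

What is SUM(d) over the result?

Base: id=11 (Mona), manager_id=7, d 0.
Iteration 1: join on id=7 -> Eve (id 7, manager_id=5, d 1).
Iteration 2: join on id=5 -> Walt (id 5, manager_id=4, d 2).
Iteration 3: join on id=4 -> Liam (id 4, manager_id=3, d 3).
Iteration 4: join on id=3 -> Dave (id 3, manager_id=1, d 4).
Iteration 5: join on id=1 -> Tom (id 1, manager_id=NULL, d 5).
Iteration 6: manager_id is NULL; no match; recursion stops.
SUM(d) = 0 + 1 + 2 + 3 + 4 + 5 = 15.

15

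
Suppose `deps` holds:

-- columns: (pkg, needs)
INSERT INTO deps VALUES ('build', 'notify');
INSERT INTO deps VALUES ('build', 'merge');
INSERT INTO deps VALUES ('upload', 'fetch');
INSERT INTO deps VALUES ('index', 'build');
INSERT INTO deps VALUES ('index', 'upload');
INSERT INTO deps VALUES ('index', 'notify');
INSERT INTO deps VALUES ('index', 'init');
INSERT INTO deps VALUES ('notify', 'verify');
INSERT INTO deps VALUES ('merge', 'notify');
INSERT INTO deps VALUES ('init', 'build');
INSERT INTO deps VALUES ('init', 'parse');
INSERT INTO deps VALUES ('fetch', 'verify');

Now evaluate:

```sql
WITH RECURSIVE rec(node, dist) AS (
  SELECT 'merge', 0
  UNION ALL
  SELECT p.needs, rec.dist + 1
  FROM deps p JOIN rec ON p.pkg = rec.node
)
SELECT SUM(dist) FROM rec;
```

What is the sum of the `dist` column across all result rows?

Base: (merge, dist=0).
Iteration 1: edges from {merge} -> (notify, dist=1).
Iteration 2: edges from {notify} -> (verify, dist=2).
Iteration 3: no outgoing edges from {verify}; recursion stops.
SUM(dist) = 0 + 1 + 2 = 3.

3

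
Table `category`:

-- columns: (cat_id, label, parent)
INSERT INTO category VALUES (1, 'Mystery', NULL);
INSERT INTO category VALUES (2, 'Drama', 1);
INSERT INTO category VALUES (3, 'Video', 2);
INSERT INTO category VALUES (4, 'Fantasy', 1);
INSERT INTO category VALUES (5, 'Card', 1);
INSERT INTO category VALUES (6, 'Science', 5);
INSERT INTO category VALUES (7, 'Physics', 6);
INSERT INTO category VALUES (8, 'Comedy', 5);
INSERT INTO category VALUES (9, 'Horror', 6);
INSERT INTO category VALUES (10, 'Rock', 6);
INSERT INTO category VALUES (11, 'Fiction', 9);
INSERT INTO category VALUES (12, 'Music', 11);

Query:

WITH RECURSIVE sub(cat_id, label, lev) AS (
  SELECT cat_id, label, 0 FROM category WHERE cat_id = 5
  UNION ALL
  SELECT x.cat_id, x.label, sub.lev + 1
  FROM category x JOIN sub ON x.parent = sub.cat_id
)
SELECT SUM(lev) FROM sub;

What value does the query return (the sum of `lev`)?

Base: cat_id=5 (Card) at lev 0.
Iteration 1: rows with parent in {5} -> Science (id 6, lev 1), Comedy (id 8, lev 1).
Iteration 2: rows with parent in {6,8} -> Physics (id 7, lev 2), Horror (id 9, lev 2), Rock (id 10, lev 2).
Iteration 3: rows with parent in {7,9,10} -> Fiction (id 11, lev 3).
Iteration 4: rows with parent in {11} -> Music (id 12, lev 4).
Iteration 5: no rows with parent in {12}; recursion stops.
SUM(lev) = 0 + 1 + 1 + 2 + 2 + 2 + 3 + 4 = 15.

15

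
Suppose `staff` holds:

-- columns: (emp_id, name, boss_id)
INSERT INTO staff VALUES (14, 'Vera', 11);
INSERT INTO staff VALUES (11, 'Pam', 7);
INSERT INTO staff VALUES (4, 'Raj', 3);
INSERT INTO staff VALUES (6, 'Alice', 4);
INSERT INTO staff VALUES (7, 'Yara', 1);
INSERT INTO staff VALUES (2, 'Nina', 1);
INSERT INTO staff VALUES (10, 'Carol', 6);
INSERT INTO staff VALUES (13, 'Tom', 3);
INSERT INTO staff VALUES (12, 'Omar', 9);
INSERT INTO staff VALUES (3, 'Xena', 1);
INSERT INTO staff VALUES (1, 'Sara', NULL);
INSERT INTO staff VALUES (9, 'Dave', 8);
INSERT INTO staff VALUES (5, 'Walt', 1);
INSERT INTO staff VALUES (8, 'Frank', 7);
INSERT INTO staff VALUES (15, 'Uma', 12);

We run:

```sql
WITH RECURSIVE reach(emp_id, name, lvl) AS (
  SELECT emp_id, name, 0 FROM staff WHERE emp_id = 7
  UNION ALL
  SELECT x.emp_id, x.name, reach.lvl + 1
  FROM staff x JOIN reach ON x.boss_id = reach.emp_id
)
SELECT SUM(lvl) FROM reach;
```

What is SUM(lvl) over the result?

13

Base: emp_id=7 (Yara) at lvl 0.
Iteration 1: rows with boss_id in {7} -> Frank (id 8, lvl 1), Pam (id 11, lvl 1).
Iteration 2: rows with boss_id in {8,11} -> Dave (id 9, lvl 2), Vera (id 14, lvl 2).
Iteration 3: rows with boss_id in {9,14} -> Omar (id 12, lvl 3).
Iteration 4: rows with boss_id in {12} -> Uma (id 15, lvl 4).
Iteration 5: no rows with boss_id in {15}; recursion stops.
SUM(lvl) = 0 + 1 + 1 + 2 + 2 + 3 + 4 = 13.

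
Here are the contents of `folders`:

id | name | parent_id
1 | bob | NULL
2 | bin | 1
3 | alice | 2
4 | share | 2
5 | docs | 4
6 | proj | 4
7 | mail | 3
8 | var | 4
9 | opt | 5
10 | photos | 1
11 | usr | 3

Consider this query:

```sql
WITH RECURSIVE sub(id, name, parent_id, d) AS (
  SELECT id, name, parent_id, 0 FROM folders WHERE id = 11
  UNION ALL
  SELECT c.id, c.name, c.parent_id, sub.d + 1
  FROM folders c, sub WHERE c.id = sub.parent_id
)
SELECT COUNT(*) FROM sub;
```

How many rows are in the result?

4

Base: id=11 (usr), parent_id=3, d 0.
Iteration 1: join on id=3 -> alice (id 3, parent_id=2, d 1).
Iteration 2: join on id=2 -> bin (id 2, parent_id=1, d 2).
Iteration 3: join on id=1 -> bob (id 1, parent_id=NULL, d 3).
Iteration 4: parent_id is NULL; no match; recursion stops.
Total rows emitted: 4.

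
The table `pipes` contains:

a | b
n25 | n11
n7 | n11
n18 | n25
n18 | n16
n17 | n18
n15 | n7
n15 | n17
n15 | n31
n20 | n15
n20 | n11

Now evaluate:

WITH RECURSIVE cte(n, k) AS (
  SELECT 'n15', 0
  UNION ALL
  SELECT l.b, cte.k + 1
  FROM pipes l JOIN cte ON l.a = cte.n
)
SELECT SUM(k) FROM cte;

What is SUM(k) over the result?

17

Base: (n15, k=0).
Iteration 1: edges from {n15} -> (n17, k=1), (n31, k=1), (n7, k=1).
Iteration 2: edges from {n17,n31,n7} -> (n11, k=2), (n18, k=2).
Iteration 3: edges from {n11,n18} -> (n16, k=3), (n25, k=3).
Iteration 4: edges from {n16,n25} -> (n11, k=4).
Iteration 5: no outgoing edges from {n11}; recursion stops.
SUM(k) = 0 + 1 + 1 + 1 + 2 + 2 + 3 + 3 + 4 = 17.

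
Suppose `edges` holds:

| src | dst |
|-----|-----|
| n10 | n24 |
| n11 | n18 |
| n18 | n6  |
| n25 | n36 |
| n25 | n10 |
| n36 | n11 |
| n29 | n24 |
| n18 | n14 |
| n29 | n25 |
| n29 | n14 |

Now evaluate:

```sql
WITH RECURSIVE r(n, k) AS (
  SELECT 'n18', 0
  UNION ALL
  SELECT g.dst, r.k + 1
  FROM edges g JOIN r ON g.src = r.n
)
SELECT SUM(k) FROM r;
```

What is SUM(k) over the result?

2

Base: (n18, k=0).
Iteration 1: edges from {n18} -> (n14, k=1), (n6, k=1).
Iteration 2: no outgoing edges from {n14,n6}; recursion stops.
SUM(k) = 0 + 1 + 1 = 2.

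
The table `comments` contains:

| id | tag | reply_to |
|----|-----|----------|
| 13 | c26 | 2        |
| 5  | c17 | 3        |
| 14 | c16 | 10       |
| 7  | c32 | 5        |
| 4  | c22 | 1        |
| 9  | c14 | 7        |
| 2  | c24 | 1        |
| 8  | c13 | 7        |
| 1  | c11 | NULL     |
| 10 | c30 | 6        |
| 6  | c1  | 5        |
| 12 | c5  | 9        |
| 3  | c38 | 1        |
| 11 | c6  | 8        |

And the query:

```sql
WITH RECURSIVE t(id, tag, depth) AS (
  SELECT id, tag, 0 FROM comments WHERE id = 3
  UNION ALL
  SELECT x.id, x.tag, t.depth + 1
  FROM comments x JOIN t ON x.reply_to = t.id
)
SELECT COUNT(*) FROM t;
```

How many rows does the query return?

10

Base: id=3 (c38) at depth 0.
Iteration 1: rows with reply_to in {3} -> c17 (id 5, depth 1).
Iteration 2: rows with reply_to in {5} -> c1 (id 6, depth 2), c32 (id 7, depth 2).
Iteration 3: rows with reply_to in {6,7} -> c13 (id 8, depth 3), c14 (id 9, depth 3), c30 (id 10, depth 3).
Iteration 4: rows with reply_to in {8,9,10} -> c6 (id 11, depth 4), c5 (id 12, depth 4), c16 (id 14, depth 4).
Iteration 5: no rows with reply_to in {11,12,14}; recursion stops.
Total rows emitted: 10.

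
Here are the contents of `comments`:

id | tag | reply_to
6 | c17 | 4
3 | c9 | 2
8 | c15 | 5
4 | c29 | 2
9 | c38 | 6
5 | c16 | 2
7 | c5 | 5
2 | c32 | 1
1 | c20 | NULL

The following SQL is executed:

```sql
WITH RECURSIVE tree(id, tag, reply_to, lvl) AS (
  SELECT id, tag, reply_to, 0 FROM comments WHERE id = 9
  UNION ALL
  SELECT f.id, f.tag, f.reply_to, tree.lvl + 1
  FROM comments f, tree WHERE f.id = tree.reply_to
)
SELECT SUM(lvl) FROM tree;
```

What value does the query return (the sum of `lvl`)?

10

Base: id=9 (c38), reply_to=6, lvl 0.
Iteration 1: join on id=6 -> c17 (id 6, reply_to=4, lvl 1).
Iteration 2: join on id=4 -> c29 (id 4, reply_to=2, lvl 2).
Iteration 3: join on id=2 -> c32 (id 2, reply_to=1, lvl 3).
Iteration 4: join on id=1 -> c20 (id 1, reply_to=NULL, lvl 4).
Iteration 5: reply_to is NULL; no match; recursion stops.
SUM(lvl) = 0 + 1 + 2 + 3 + 4 = 10.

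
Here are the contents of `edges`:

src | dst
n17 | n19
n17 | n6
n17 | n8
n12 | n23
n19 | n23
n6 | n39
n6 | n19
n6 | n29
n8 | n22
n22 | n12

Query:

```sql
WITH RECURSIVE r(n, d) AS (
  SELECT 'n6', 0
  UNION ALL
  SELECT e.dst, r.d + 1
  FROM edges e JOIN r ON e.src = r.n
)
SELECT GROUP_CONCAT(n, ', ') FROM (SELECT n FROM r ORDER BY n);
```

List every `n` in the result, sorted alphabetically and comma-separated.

n19, n23, n29, n39, n6

Base: (n6, d=0).
Iteration 1: edges from {n6} -> (n19, d=1), (n29, d=1), (n39, d=1).
Iteration 2: edges from {n19,n29,n39} -> (n23, d=2).
Iteration 3: no outgoing edges from {n23}; recursion stops.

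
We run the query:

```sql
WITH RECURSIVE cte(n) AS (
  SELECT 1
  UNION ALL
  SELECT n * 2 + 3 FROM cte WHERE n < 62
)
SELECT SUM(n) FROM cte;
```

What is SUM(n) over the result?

234

Base: n=1.
Iteration 1: 1 < 62 holds -> n = 1 * 2 + 3 = 5.
Iteration 2: 5 < 62 holds -> n = 5 * 2 + 3 = 13.
Iteration 3: 13 < 62 holds -> n = 13 * 2 + 3 = 29.
Iteration 4: 29 < 62 holds -> n = 29 * 2 + 3 = 61.
Iteration 5: 61 < 62 holds -> n = 61 * 2 + 3 = 125.
Iteration 6: 125 < 62 fails; recursion stops.
SUM(n) = 1 + 5 + 13 + 29 + 61 + 125 = 234.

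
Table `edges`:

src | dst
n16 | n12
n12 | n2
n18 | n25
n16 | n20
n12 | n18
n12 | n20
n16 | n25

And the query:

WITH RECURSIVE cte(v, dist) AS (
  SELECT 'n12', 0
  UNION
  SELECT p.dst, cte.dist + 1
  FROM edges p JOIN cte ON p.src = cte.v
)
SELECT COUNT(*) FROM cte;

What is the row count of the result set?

Base: (n12, dist=0).
Iteration 1: edges from {n12} -> (n18, dist=1), (n2, dist=1), (n20, dist=1).
Iteration 2: edges from {n18,n2,n20} -> (n25, dist=2).
Iteration 3: no outgoing edges from {n25}; recursion stops.
Total rows emitted: 5.

5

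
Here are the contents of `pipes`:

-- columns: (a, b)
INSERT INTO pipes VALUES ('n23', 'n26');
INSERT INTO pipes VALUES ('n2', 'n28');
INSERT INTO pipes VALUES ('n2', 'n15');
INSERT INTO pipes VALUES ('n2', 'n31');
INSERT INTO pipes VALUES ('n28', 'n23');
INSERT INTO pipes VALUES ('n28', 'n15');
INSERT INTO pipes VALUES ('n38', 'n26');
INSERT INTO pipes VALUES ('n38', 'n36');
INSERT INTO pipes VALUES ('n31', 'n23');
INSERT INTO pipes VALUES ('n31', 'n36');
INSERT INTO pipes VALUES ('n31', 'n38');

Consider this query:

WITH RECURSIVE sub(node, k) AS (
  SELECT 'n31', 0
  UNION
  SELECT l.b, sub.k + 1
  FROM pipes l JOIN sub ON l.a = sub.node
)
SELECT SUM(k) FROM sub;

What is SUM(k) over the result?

7

Base: (n31, k=0).
Iteration 1: edges from {n31} -> (n23, k=1), (n36, k=1), (n38, k=1).
Iteration 2: edges from {n23,n36,n38} -> (n26, k=2), (n36, k=2). [UNION drops 1 duplicate row(s)]
Iteration 3: no outgoing edges from {n26,n36}; recursion stops.
SUM(k) = 0 + 1 + 1 + 1 + 2 + 2 = 7.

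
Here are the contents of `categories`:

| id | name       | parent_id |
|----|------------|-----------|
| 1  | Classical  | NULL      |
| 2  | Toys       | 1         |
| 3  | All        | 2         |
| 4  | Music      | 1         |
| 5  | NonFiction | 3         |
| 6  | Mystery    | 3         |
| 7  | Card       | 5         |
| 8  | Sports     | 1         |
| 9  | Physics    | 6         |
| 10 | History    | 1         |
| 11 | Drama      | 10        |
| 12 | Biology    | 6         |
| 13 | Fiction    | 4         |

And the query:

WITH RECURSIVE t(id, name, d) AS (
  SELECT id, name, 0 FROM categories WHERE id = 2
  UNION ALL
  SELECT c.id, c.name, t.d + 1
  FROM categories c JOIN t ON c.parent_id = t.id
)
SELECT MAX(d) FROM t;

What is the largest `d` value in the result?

Base: id=2 (Toys) at d 0.
Iteration 1: rows with parent_id in {2} -> All (id 3, d 1).
Iteration 2: rows with parent_id in {3} -> NonFiction (id 5, d 2), Mystery (id 6, d 2).
Iteration 3: rows with parent_id in {5,6} -> Card (id 7, d 3), Physics (id 9, d 3), Biology (id 12, d 3).
Iteration 4: no rows with parent_id in {7,9,12}; recursion stops.
d values: 0, 1, 2, 2, 3, 3, 3; the maximum is 3.

3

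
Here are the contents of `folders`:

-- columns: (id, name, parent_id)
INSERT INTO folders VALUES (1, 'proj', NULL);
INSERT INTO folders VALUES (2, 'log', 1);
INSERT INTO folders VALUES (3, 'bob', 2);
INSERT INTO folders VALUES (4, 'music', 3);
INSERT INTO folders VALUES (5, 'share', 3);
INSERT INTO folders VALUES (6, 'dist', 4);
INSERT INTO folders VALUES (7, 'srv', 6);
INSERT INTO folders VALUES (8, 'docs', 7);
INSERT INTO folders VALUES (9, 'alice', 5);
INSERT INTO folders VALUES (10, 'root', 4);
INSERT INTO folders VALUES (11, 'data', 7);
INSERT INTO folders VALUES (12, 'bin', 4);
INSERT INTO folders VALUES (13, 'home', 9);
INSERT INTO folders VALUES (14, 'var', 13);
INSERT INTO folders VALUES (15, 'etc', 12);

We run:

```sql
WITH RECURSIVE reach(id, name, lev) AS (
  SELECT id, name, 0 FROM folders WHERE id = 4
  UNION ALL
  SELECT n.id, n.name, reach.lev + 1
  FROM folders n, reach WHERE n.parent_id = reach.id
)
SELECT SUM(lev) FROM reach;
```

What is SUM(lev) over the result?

13

Base: id=4 (music) at lev 0.
Iteration 1: rows with parent_id in {4} -> dist (id 6, lev 1), root (id 10, lev 1), bin (id 12, lev 1).
Iteration 2: rows with parent_id in {6,10,12} -> srv (id 7, lev 2), etc (id 15, lev 2).
Iteration 3: rows with parent_id in {7,15} -> docs (id 8, lev 3), data (id 11, lev 3).
Iteration 4: no rows with parent_id in {8,11}; recursion stops.
SUM(lev) = 0 + 1 + 1 + 1 + 2 + 2 + 3 + 3 = 13.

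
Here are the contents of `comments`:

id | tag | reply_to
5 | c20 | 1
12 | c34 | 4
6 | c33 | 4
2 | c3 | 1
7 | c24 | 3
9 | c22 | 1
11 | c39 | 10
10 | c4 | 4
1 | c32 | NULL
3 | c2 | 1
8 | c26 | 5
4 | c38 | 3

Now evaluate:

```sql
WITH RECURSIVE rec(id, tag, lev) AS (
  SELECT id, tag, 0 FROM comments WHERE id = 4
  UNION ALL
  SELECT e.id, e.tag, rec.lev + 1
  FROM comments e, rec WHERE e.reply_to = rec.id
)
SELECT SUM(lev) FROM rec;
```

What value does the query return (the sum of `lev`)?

5

Base: id=4 (c38) at lev 0.
Iteration 1: rows with reply_to in {4} -> c33 (id 6, lev 1), c4 (id 10, lev 1), c34 (id 12, lev 1).
Iteration 2: rows with reply_to in {6,10,12} -> c39 (id 11, lev 2).
Iteration 3: no rows with reply_to in {11}; recursion stops.
SUM(lev) = 0 + 1 + 1 + 1 + 2 = 5.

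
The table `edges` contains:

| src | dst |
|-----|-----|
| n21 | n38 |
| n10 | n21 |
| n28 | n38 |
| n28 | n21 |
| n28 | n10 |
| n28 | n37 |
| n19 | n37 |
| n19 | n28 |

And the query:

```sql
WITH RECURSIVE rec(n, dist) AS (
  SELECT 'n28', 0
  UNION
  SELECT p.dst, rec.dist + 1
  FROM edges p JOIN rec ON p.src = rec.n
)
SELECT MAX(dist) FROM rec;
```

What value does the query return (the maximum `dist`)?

3

Base: (n28, dist=0).
Iteration 1: edges from {n28} -> (n10, dist=1), (n21, dist=1), (n37, dist=1), (n38, dist=1).
Iteration 2: edges from {n10,n21,n37,n38} -> (n21, dist=2), (n38, dist=2).
Iteration 3: edges from {n21,n38} -> (n38, dist=3).
Iteration 4: no outgoing edges from {n38}; recursion stops.
dist values: 0, 1, 1, 1, 1, 2, 2, 3; the maximum is 3.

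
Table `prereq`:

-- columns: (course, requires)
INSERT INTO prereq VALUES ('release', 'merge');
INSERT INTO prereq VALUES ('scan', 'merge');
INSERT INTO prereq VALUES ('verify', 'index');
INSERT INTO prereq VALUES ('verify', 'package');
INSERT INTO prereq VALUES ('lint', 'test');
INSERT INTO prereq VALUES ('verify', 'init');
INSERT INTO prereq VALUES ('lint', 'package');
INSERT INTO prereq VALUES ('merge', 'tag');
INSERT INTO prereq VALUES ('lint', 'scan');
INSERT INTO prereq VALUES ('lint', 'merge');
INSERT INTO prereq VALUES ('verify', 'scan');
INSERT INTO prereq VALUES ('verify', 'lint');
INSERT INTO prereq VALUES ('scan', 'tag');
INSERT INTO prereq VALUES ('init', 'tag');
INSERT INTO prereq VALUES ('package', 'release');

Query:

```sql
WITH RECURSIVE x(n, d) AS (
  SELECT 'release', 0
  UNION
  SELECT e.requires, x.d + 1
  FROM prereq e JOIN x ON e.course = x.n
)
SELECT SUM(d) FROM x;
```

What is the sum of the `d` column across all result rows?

3

Base: (release, d=0).
Iteration 1: edges from {release} -> (merge, d=1).
Iteration 2: edges from {merge} -> (tag, d=2).
Iteration 3: no outgoing edges from {tag}; recursion stops.
SUM(d) = 0 + 1 + 2 = 3.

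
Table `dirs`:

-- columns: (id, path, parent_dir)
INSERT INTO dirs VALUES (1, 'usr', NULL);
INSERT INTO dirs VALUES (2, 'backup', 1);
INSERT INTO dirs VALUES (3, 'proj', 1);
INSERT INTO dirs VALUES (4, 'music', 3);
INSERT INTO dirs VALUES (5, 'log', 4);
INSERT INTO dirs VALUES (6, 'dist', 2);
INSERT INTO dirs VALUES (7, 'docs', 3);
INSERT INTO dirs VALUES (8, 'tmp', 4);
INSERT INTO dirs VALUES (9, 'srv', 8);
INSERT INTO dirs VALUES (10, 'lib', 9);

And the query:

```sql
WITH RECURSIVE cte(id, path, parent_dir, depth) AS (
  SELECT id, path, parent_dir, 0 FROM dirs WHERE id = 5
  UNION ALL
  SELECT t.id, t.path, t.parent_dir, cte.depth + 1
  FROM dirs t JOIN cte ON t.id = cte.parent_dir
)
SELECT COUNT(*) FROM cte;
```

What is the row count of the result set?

Base: id=5 (log), parent_dir=4, depth 0.
Iteration 1: join on id=4 -> music (id 4, parent_dir=3, depth 1).
Iteration 2: join on id=3 -> proj (id 3, parent_dir=1, depth 2).
Iteration 3: join on id=1 -> usr (id 1, parent_dir=NULL, depth 3).
Iteration 4: parent_dir is NULL; no match; recursion stops.
Total rows emitted: 4.

4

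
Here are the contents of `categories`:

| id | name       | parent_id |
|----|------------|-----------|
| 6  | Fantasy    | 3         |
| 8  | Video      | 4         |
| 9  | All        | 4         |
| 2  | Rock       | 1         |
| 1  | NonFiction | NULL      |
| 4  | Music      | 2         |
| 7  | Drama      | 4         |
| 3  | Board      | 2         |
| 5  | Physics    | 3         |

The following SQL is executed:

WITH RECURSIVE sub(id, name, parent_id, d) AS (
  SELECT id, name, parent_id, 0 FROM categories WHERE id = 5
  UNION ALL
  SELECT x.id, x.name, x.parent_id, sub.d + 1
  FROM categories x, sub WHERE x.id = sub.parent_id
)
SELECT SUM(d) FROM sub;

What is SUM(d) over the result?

6

Base: id=5 (Physics), parent_id=3, d 0.
Iteration 1: join on id=3 -> Board (id 3, parent_id=2, d 1).
Iteration 2: join on id=2 -> Rock (id 2, parent_id=1, d 2).
Iteration 3: join on id=1 -> NonFiction (id 1, parent_id=NULL, d 3).
Iteration 4: parent_id is NULL; no match; recursion stops.
SUM(d) = 0 + 1 + 2 + 3 = 6.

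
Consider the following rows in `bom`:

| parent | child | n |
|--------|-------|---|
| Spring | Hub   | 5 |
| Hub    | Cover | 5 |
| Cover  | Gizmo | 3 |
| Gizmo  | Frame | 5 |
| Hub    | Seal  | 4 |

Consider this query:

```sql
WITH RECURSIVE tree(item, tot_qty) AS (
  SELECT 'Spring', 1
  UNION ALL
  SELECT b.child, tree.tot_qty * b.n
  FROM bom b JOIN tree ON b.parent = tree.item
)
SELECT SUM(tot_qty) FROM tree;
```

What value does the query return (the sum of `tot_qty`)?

501

Base: (Spring, tot_qty=1).
Iteration 1: components of {Spring} -> Hub = 1*5 = 5.
Iteration 2: components of {Hub} -> Cover = 5*5 = 25, Seal = 5*4 = 20.
Iteration 3: components of {Cover,Seal} -> Gizmo = 25*3 = 75.
Iteration 4: components of {Gizmo} -> Frame = 75*5 = 375.
Iteration 5: no further components; recursion stops.
SUM(tot_qty) = 1 + 5 + 25 + 20 + 75 + 375 = 501.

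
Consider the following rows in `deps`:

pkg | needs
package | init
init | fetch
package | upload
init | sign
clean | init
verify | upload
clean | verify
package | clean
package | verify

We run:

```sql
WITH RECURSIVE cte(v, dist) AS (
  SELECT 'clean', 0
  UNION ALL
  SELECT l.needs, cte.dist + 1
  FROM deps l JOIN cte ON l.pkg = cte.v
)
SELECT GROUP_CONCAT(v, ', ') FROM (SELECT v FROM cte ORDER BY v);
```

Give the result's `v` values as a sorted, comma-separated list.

clean, fetch, init, sign, upload, verify

Base: (clean, dist=0).
Iteration 1: edges from {clean} -> (init, dist=1), (verify, dist=1).
Iteration 2: edges from {init,verify} -> (fetch, dist=2), (sign, dist=2), (upload, dist=2).
Iteration 3: no outgoing edges from {fetch,sign,upload}; recursion stops.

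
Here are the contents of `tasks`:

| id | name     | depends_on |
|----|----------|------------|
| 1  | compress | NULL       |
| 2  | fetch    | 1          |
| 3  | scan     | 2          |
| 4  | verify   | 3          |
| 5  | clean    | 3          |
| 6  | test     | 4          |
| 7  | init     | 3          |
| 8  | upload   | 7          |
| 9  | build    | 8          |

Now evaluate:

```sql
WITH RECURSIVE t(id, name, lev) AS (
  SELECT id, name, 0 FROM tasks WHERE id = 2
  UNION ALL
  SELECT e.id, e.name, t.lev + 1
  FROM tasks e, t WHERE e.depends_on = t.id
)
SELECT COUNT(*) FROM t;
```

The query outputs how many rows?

8

Base: id=2 (fetch) at lev 0.
Iteration 1: rows with depends_on in {2} -> scan (id 3, lev 1).
Iteration 2: rows with depends_on in {3} -> verify (id 4, lev 2), clean (id 5, lev 2), init (id 7, lev 2).
Iteration 3: rows with depends_on in {4,5,7} -> test (id 6, lev 3), upload (id 8, lev 3).
Iteration 4: rows with depends_on in {6,8} -> build (id 9, lev 4).
Iteration 5: no rows with depends_on in {9}; recursion stops.
Total rows emitted: 8.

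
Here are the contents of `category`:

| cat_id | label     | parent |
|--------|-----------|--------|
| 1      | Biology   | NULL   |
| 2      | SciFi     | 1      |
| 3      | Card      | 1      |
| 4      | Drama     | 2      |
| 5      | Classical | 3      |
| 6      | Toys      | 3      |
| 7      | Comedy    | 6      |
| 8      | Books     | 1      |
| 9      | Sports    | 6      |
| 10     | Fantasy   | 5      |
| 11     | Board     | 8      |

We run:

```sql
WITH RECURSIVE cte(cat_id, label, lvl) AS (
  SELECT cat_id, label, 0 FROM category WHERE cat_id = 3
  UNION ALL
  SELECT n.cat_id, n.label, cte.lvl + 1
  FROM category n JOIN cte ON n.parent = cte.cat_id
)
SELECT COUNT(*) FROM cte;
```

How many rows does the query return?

Base: cat_id=3 (Card) at lvl 0.
Iteration 1: rows with parent in {3} -> Classical (id 5, lvl 1), Toys (id 6, lvl 1).
Iteration 2: rows with parent in {5,6} -> Comedy (id 7, lvl 2), Sports (id 9, lvl 2), Fantasy (id 10, lvl 2).
Iteration 3: no rows with parent in {7,9,10}; recursion stops.
Total rows emitted: 6.

6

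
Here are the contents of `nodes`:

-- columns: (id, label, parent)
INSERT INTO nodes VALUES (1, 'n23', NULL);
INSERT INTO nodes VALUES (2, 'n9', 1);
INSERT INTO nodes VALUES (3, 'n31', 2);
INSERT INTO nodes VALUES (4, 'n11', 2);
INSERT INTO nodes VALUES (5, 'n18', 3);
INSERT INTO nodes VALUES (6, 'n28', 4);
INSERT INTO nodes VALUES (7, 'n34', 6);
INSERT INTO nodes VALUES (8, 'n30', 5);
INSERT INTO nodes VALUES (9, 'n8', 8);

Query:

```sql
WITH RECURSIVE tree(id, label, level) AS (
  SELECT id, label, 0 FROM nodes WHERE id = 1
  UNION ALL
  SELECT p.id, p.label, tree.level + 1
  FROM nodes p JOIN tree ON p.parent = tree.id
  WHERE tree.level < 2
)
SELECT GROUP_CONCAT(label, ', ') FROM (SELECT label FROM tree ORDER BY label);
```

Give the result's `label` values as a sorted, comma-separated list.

Base: id=1 (n23) at level 0.
Iteration 1: rows with parent in {1} -> n9 (id 2, level 1).
Iteration 2: rows with parent in {2} -> n31 (id 3, level 2), n11 (id 4, level 2).
Iteration 3: level < 2 fails for all current rows; recursion stops.

n11, n23, n31, n9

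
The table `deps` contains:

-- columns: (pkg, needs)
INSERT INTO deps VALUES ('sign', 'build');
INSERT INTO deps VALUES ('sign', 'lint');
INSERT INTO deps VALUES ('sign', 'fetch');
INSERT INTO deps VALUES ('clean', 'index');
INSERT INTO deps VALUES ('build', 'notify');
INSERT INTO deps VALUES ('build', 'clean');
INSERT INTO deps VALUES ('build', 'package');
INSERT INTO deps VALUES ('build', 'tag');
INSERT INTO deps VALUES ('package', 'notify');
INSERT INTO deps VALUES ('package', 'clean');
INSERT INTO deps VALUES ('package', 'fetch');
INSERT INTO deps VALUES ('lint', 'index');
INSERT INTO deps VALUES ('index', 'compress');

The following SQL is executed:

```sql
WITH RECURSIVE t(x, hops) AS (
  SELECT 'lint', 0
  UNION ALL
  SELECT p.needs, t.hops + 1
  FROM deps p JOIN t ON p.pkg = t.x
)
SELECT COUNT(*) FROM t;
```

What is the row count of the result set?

3

Base: (lint, hops=0).
Iteration 1: edges from {lint} -> (index, hops=1).
Iteration 2: edges from {index} -> (compress, hops=2).
Iteration 3: no outgoing edges from {compress}; recursion stops.
Total rows emitted: 3.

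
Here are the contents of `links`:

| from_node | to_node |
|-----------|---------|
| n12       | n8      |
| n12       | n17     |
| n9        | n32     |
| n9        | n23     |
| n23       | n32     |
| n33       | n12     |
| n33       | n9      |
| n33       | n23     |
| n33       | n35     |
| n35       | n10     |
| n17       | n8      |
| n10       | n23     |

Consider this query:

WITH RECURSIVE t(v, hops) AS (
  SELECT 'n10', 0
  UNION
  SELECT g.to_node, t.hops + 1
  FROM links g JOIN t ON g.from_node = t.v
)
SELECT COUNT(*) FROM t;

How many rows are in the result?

3

Base: (n10, hops=0).
Iteration 1: edges from {n10} -> (n23, hops=1).
Iteration 2: edges from {n23} -> (n32, hops=2).
Iteration 3: no outgoing edges from {n32}; recursion stops.
Total rows emitted: 3.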